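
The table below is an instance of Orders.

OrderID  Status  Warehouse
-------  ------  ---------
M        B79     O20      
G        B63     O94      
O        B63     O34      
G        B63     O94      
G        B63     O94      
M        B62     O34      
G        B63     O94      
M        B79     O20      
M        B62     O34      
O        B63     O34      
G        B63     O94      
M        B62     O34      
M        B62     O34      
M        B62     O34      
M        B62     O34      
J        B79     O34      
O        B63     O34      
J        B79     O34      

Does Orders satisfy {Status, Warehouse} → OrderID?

Yes

(Status=B79, Warehouse=O20): 2 rows → OrderID = M, M ✓
(Status=B63, Warehouse=O94): 5 rows → OrderID = G, G, G, G, G ✓
(Status=B63, Warehouse=O34): 3 rows → OrderID = O, O, O ✓
(Status=B62, Warehouse=O34): 6 rows → OrderID = M, M, M, M, M, M ✓
(Status=B79, Warehouse=O34): 2 rows → OrderID = J, J ✓
Every {Status, Warehouse} value is associated with a single OrderID value, so {Status, Warehouse} → OrderID holds.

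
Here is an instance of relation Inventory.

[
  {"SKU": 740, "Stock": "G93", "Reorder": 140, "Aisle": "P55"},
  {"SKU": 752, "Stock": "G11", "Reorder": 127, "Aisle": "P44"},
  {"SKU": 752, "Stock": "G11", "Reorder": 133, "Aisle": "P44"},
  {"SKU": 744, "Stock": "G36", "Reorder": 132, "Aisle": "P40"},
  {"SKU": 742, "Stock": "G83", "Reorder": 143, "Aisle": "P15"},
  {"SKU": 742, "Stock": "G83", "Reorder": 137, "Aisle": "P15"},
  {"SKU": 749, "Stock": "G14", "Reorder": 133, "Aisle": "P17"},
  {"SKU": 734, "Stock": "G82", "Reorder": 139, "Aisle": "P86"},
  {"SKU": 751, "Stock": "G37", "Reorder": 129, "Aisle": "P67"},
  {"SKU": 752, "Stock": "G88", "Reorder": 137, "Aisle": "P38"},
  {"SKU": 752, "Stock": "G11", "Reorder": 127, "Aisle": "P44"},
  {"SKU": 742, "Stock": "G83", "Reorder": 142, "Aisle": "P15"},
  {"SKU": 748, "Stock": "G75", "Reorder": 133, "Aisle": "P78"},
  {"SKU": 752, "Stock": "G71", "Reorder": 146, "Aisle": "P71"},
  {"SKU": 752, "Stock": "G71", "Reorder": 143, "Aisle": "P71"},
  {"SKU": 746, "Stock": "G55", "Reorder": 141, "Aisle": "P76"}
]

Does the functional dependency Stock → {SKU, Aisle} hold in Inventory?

Stock=G93: 1 row → {SKU,Aisle} = (740, P55) ✓
Stock=G11: 3 rows → {SKU,Aisle} = (752, P44), (752, P44), (752, P44) ✓
Stock=G36: 1 row → {SKU,Aisle} = (744, P40) ✓
Stock=G83: 3 rows → {SKU,Aisle} = (742, P15), (742, P15), (742, P15) ✓
Stock=G14: 1 row → {SKU,Aisle} = (749, P17) ✓
Stock=G82: 1 row → {SKU,Aisle} = (734, P86) ✓
Stock=G37: 1 row → {SKU,Aisle} = (751, P67) ✓
Stock=G88: 1 row → {SKU,Aisle} = (752, P38) ✓
Stock=G75: 1 row → {SKU,Aisle} = (748, P78) ✓
Stock=G71: 2 rows → {SKU,Aisle} = (752, P71), (752, P71) ✓
Stock=G55: 1 row → {SKU,Aisle} = (746, P76) ✓
Every Stock value is associated with a single {SKU, Aisle} value, so Stock → {SKU, Aisle} holds.

Yes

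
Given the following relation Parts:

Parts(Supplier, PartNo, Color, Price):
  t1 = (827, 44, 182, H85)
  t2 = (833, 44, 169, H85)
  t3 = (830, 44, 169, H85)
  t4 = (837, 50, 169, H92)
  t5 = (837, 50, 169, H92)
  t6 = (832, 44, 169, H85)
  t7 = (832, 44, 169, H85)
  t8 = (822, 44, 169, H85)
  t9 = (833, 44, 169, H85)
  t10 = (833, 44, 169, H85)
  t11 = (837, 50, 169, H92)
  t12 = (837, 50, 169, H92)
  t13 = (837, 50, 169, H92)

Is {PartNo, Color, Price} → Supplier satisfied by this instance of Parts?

No

(PartNo=44, Color=182, Price=H85): row 1 → Supplier = 827 ✓
(PartNo=44, Color=169, Price=H85): rows 2, 3, 6, 7, 8, 9, 10 → Supplier takes values {833, 830, 832, 822} — violation
(PartNo=50, Color=169, Price=H92): rows 4, 5, 11, 12, 13 → Supplier = 837, 837, 837, 837, 837 ✓
Two rows agree on {PartNo, Color, Price} but differ on Supplier, so {PartNo, Color, Price} → Supplier does not hold.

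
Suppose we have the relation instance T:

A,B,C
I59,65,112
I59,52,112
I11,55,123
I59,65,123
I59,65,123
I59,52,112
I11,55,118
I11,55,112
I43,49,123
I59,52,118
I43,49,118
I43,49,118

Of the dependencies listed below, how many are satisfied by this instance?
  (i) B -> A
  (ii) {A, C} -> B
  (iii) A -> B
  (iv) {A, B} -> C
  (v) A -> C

1

(i) B -> A: every LHS value maps to a single RHS value — holds.
(ii) {A, C} -> B: (A=I59, C=112): 3 rows → B takes values {65, 52} — violation — fails.
(iii) A -> B: A=I59: 6 rows → B takes values {65, 52} — violation — fails.
(iv) {A, B} -> C: (A=I59, B=65): 3 rows → C takes values {112, 123} — violation; (A=I59, B=52): 3 rows → C takes values {112, 118} — violation; (A=I11, B=55): 3 rows → C takes values {123, 118, 112} — violation; (A=I43, B=49): 3 rows → C takes values {123, 118} — violation — fails.
(v) A -> C: A=I59: 6 rows → C takes values {112, 123, 118} — violation; A=I11: 3 rows → C takes values {123, 118, 112} — violation; A=I43: 3 rows → C takes values {123, 118} — violation — fails.
1 of the 5 dependencies holds.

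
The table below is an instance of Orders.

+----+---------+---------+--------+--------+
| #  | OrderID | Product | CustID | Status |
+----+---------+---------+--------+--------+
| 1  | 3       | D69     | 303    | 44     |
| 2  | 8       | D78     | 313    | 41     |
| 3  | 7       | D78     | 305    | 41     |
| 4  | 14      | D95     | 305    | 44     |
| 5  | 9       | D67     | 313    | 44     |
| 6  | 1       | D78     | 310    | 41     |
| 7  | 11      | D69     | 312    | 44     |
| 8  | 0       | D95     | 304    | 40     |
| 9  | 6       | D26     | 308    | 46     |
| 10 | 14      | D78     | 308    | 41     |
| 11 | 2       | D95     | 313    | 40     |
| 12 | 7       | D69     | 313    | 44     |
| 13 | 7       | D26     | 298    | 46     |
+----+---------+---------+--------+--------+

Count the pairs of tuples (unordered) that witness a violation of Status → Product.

Status=44: violating pairs (1,4), (1,5), (4,5), (4,7), (4,12), (5,7), (5,12) — 7 pairs.
Status=41: all 4 rows agree on Product — 0 pairs.
Status=40: all 2 rows agree on Product — 0 pairs.
Status=46: all 2 rows agree on Product — 0 pairs.

7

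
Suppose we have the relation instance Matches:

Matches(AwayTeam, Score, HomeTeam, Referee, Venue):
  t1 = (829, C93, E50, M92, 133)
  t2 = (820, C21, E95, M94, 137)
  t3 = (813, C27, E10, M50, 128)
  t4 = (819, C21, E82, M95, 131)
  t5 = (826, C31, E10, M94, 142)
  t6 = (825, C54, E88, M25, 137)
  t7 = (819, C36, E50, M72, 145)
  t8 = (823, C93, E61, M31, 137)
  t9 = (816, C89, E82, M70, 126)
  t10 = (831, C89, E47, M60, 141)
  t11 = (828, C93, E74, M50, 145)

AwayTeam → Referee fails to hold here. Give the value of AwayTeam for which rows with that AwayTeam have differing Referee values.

819

AwayTeam=829: row 1 → Referee = M92 ✓
AwayTeam=820: row 2 → Referee = M94 ✓
AwayTeam=813: row 3 → Referee = M50 ✓
AwayTeam=819: rows 4, 7 → Referee takes values {M95, M72} — violation
AwayTeam=826: row 5 → Referee = M94 ✓
AwayTeam=825: row 6 → Referee = M25 ✓
AwayTeam=823: row 8 → Referee = M31 ✓
AwayTeam=816: row 9 → Referee = M70 ✓
AwayTeam=831: row 10 → Referee = M60 ✓
AwayTeam=828: row 11 → Referee = M50 ✓
The only AwayTeam value with inconsistent Referee is AwayTeam=819.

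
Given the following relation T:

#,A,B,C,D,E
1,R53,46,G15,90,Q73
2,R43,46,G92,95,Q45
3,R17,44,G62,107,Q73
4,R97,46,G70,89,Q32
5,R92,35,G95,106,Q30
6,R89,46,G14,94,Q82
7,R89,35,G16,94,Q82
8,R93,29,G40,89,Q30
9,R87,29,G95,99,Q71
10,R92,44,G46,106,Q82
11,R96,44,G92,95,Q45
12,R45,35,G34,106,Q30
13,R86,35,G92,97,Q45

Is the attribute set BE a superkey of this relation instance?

No

Rows 5 and 12 have the same BE value (B=35, E=Q30) but are distinct tuples, so BE does not determine every attribute — not a superkey.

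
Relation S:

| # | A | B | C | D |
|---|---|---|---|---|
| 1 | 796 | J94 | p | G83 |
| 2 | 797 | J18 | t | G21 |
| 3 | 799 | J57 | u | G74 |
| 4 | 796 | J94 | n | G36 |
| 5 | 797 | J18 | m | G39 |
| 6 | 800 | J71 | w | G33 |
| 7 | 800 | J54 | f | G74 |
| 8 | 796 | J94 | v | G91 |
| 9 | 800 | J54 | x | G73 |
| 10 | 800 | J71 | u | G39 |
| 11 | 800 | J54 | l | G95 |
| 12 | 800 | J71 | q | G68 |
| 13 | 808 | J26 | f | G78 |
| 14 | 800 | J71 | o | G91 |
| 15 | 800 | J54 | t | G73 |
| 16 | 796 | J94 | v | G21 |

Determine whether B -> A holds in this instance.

B=J94: rows 1, 4, 8, 16 → A = 796, 796, 796, 796 ✓
B=J18: rows 2, 5 → A = 797, 797 ✓
B=J57: row 3 → A = 799 ✓
B=J71: rows 6, 10, 12, 14 → A = 800, 800, 800, 800 ✓
B=J54: rows 7, 9, 11, 15 → A = 800, 800, 800, 800 ✓
B=J26: row 13 → A = 808 ✓
Every B value is associated with a single A value, so B -> A holds.

Yes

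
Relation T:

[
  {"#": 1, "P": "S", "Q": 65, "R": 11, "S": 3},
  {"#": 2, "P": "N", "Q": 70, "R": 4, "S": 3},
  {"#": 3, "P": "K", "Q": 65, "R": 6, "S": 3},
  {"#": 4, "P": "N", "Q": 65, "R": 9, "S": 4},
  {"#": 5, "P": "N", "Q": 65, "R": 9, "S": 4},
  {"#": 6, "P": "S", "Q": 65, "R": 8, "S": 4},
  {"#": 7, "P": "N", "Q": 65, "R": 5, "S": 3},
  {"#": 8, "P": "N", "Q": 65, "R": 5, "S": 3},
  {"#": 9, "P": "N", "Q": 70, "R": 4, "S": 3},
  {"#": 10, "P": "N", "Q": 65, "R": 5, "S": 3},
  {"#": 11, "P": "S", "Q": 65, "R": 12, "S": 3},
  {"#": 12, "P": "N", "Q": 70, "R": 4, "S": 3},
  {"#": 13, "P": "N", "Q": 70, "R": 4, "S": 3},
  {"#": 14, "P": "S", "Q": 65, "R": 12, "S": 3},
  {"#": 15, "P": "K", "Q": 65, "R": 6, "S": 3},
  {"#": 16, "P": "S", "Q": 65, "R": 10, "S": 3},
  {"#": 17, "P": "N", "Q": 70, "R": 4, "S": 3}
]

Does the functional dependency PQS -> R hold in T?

(P=S, Q=65, S=3): rows 1, 11, 14, 16 → R takes values {11, 12, 10} — violation
(P=N, Q=70, S=3): rows 2, 9, 12, 13, 17 → R = 4, 4, 4, 4, 4 ✓
(P=K, Q=65, S=3): rows 3, 15 → R = 6, 6 ✓
(P=N, Q=65, S=4): rows 4, 5 → R = 9, 9 ✓
(P=S, Q=65, S=4): row 6 → R = 8 ✓
(P=N, Q=65, S=3): rows 7, 8, 10 → R = 5, 5, 5 ✓
Two rows agree on PQS but differ on R, so PQS -> R does not hold.

No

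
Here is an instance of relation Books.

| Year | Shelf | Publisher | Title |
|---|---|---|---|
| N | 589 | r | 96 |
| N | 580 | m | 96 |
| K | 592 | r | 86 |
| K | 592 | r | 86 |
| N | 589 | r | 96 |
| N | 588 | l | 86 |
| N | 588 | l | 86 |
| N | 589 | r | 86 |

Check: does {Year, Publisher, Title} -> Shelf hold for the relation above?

(Year=N, Publisher=r, Title=96): 2 rows → Shelf = 589, 589 ✓
(Year=N, Publisher=m, Title=96): 1 row → Shelf = 580 ✓
(Year=K, Publisher=r, Title=86): 2 rows → Shelf = 592, 592 ✓
(Year=N, Publisher=l, Title=86): 2 rows → Shelf = 588, 588 ✓
(Year=N, Publisher=r, Title=86): 1 row → Shelf = 589 ✓
Every {Year, Publisher, Title} value is associated with a single Shelf value, so {Year, Publisher, Title} -> Shelf holds.

Yes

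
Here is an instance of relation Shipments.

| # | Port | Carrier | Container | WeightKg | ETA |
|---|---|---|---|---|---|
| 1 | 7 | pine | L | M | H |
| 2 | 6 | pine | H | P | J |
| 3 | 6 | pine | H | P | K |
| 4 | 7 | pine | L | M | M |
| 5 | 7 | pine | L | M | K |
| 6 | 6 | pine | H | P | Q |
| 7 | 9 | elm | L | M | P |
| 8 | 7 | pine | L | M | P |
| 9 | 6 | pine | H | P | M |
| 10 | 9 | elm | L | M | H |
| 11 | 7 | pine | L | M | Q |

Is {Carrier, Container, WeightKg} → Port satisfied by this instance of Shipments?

Yes

(Carrier=pine, Container=L, WeightKg=M): rows 1, 4, 5, 8, 11 → Port = 7, 7, 7, 7, 7 ✓
(Carrier=pine, Container=H, WeightKg=P): rows 2, 3, 6, 9 → Port = 6, 6, 6, 6 ✓
(Carrier=elm, Container=L, WeightKg=M): rows 7, 10 → Port = 9, 9 ✓
Every {Carrier, Container, WeightKg} value is associated with a single Port value, so {Carrier, Container, WeightKg} → Port holds.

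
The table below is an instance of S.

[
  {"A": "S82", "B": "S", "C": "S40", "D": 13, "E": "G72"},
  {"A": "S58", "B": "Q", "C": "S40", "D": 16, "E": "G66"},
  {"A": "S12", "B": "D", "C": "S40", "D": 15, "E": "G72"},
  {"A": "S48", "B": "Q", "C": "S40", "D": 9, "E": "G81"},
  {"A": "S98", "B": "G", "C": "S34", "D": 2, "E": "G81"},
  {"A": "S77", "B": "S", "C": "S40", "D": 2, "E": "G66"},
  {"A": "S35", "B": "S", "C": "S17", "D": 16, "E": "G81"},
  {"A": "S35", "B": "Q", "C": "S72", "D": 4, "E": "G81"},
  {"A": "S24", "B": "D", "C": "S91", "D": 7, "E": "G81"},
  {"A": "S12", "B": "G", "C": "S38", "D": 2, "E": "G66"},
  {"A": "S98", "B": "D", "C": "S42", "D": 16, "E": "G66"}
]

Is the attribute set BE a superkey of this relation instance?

No

Two distinct rows share (B=Q, E=G81), so BE does not determine every attribute — not a superkey.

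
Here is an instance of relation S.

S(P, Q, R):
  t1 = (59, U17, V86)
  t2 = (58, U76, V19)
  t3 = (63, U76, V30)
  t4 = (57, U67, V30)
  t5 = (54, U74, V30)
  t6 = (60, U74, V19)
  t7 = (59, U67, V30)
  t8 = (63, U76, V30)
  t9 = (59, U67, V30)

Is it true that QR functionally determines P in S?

(Q=U17, R=V86): row 1 → P = 59 ✓
(Q=U76, R=V19): row 2 → P = 58 ✓
(Q=U76, R=V30): rows 3, 8 → P = 63, 63 ✓
(Q=U67, R=V30): rows 4, 7, 9 → P takes values {57, 59} — violation
(Q=U74, R=V30): row 5 → P = 54 ✓
(Q=U74, R=V19): row 6 → P = 60 ✓
Two rows agree on QR but differ on P, so QR → P does not hold.

No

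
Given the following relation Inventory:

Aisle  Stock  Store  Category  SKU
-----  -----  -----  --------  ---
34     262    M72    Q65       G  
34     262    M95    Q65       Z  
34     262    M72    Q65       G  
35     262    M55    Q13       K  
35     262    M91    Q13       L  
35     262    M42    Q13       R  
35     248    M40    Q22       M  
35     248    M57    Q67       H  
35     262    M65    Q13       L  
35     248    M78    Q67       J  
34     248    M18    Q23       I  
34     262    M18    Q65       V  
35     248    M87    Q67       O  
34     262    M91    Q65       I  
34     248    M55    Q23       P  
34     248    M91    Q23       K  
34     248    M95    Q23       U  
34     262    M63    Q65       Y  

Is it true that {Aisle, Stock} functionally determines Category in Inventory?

(Aisle=34, Stock=262): 6 rows → Category = Q65, Q65, Q65, Q65, Q65, Q65 ✓
(Aisle=35, Stock=262): 4 rows → Category = Q13, Q13, Q13, Q13 ✓
(Aisle=35, Stock=248): 4 rows → Category takes values {Q22, Q67} — violation
(Aisle=34, Stock=248): 4 rows → Category = Q23, Q23, Q23, Q23 ✓
Two rows agree on {Aisle, Stock} but differ on Category, so {Aisle, Stock} → Category does not hold.

No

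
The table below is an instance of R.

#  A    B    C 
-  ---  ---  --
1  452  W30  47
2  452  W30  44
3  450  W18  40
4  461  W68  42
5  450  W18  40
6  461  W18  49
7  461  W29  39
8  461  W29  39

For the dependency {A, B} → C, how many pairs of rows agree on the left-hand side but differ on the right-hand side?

1

(A=452, B=W30): violating pairs (1,2) — 1 pair.
(A=450, B=W18): all 2 rows agree on C — 0 pairs.
(A=461, B=W29): all 2 rows agree on C — 0 pairs.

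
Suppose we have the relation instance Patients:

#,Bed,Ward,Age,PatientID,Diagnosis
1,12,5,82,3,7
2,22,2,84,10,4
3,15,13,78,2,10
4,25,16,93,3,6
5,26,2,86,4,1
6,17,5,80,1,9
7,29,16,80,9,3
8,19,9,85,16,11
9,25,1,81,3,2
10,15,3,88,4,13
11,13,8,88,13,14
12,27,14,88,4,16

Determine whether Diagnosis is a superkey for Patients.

All 12 rows have distinct Diagnosis values, so Diagnosis → (all attributes) holds and Diagnosis is a superkey.

Yes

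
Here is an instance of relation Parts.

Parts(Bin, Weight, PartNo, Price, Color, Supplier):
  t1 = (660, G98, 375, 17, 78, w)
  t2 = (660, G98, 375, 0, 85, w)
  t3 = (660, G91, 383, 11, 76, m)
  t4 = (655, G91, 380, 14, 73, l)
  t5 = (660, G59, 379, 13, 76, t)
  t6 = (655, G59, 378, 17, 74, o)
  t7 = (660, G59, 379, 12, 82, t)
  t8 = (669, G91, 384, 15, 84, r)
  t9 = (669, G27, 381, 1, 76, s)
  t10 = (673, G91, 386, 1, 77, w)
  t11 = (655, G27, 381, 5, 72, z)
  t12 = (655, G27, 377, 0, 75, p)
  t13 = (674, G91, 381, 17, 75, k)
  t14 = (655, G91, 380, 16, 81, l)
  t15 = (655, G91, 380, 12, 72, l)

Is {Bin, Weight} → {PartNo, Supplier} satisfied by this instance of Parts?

(Bin=660, Weight=G98): rows 1, 2 → {PartNo,Supplier} = (375, w), (375, w) ✓
(Bin=660, Weight=G91): row 3 → {PartNo,Supplier} = (383, m) ✓
(Bin=655, Weight=G91): rows 4, 14, 15 → {PartNo,Supplier} = (380, l), (380, l), (380, l) ✓
(Bin=660, Weight=G59): rows 5, 7 → {PartNo,Supplier} = (379, t), (379, t) ✓
(Bin=655, Weight=G59): row 6 → {PartNo,Supplier} = (378, o) ✓
(Bin=669, Weight=G91): row 8 → {PartNo,Supplier} = (384, r) ✓
(Bin=669, Weight=G27): row 9 → {PartNo,Supplier} = (381, s) ✓
(Bin=673, Weight=G91): row 10 → {PartNo,Supplier} = (386, w) ✓
(Bin=655, Weight=G27): rows 11, 12 → {PartNo,Supplier} takes values {(381, z), (377, p)} — violation
(Bin=674, Weight=G91): row 13 → {PartNo,Supplier} = (381, k) ✓
Two rows agree on {Bin, Weight} but differ on {PartNo, Supplier}, so {Bin, Weight} → {PartNo, Supplier} does not hold.

No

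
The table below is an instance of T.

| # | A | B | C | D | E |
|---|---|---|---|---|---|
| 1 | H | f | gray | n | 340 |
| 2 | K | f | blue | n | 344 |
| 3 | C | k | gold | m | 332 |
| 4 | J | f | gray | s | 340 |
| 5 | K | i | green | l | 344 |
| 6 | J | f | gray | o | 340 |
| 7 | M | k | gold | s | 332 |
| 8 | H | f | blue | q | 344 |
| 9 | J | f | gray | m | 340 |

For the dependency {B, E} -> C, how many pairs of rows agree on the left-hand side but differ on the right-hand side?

0

(B=f, E=340): all 4 rows agree on C — 0 pairs.
(B=f, E=344): all 2 rows agree on C — 0 pairs.
(B=k, E=332): all 2 rows agree on C — 0 pairs.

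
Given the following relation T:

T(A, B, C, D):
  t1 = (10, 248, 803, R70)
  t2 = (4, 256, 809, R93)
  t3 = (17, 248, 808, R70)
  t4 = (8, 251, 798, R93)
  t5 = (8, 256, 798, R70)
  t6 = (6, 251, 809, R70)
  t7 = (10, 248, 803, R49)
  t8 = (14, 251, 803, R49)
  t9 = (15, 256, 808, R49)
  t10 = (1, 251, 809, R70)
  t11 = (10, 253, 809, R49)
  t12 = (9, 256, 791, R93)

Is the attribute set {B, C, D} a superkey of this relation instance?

Rows 6 and 10 have the same {B, C, D} value (B=251, C=809, D=R70) but are distinct tuples, so {B, C, D} does not determine every attribute — not a superkey.

No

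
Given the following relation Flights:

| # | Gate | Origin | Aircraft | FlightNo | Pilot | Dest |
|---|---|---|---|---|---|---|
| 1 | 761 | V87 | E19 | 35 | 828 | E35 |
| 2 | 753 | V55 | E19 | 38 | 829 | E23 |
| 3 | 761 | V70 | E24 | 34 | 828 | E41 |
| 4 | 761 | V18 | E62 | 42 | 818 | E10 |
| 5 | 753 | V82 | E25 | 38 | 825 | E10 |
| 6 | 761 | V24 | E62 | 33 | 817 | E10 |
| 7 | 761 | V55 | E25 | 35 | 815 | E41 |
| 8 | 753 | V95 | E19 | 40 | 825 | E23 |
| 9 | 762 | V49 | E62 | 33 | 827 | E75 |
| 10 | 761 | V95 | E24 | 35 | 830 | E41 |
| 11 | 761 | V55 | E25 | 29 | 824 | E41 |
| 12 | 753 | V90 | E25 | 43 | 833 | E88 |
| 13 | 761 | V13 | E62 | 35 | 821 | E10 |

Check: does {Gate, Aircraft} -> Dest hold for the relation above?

(Gate=761, Aircraft=E19): row 1 → Dest = E35 ✓
(Gate=753, Aircraft=E19): rows 2, 8 → Dest = E23, E23 ✓
(Gate=761, Aircraft=E24): rows 3, 10 → Dest = E41, E41 ✓
(Gate=761, Aircraft=E62): rows 4, 6, 13 → Dest = E10, E10, E10 ✓
(Gate=753, Aircraft=E25): rows 5, 12 → Dest takes values {E10, E88} — violation
(Gate=761, Aircraft=E25): rows 7, 11 → Dest = E41, E41 ✓
(Gate=762, Aircraft=E62): row 9 → Dest = E75 ✓
Two rows agree on {Gate, Aircraft} but differ on Dest, so {Gate, Aircraft} -> Dest does not hold.

No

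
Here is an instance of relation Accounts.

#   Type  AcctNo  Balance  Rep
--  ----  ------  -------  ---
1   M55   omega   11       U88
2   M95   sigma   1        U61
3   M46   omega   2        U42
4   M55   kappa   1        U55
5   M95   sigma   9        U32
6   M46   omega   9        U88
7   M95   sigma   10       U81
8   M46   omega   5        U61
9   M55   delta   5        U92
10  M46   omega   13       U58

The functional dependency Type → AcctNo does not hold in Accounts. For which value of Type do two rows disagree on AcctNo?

Type=M55: rows 1, 4, 9 → AcctNo takes values {omega, kappa, delta} — violation
Type=M95: rows 2, 5, 7 → AcctNo = sigma, sigma, sigma ✓
Type=M46: rows 3, 6, 8, 10 → AcctNo = omega, omega, omega, omega ✓
The only Type value with inconsistent AcctNo is Type=M55.

M55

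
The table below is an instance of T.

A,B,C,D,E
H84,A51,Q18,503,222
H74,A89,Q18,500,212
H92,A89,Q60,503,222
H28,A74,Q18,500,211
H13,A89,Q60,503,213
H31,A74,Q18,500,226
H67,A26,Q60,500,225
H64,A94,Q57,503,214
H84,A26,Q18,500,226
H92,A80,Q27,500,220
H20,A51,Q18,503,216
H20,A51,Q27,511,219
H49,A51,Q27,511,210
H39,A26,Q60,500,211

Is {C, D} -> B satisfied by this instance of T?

No

(C=Q18, D=503): 2 rows → B = A51, A51 ✓
(C=Q18, D=500): 4 rows → B takes values {A89, A74, A26} — violation
(C=Q60, D=503): 2 rows → B = A89, A89 ✓
(C=Q60, D=500): 2 rows → B = A26, A26 ✓
(C=Q57, D=503): 1 row → B = A94 ✓
(C=Q27, D=500): 1 row → B = A80 ✓
(C=Q27, D=511): 2 rows → B = A51, A51 ✓
Two rows agree on {C, D} but differ on B, so {C, D} -> B does not hold.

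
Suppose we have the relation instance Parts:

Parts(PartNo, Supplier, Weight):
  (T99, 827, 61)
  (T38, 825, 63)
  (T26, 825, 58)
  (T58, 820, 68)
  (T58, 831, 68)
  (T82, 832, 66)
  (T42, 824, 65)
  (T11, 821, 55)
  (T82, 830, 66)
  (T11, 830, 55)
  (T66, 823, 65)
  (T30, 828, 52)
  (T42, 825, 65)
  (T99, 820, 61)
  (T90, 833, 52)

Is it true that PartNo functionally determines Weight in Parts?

PartNo=T99: 2 rows → Weight = 61, 61 ✓
PartNo=T38: 1 row → Weight = 63 ✓
PartNo=T26: 1 row → Weight = 58 ✓
PartNo=T58: 2 rows → Weight = 68, 68 ✓
PartNo=T82: 2 rows → Weight = 66, 66 ✓
PartNo=T42: 2 rows → Weight = 65, 65 ✓
PartNo=T11: 2 rows → Weight = 55, 55 ✓
PartNo=T66: 1 row → Weight = 65 ✓
PartNo=T30: 1 row → Weight = 52 ✓
PartNo=T90: 1 row → Weight = 52 ✓
Every PartNo value is associated with a single Weight value, so PartNo -> Weight holds.

Yes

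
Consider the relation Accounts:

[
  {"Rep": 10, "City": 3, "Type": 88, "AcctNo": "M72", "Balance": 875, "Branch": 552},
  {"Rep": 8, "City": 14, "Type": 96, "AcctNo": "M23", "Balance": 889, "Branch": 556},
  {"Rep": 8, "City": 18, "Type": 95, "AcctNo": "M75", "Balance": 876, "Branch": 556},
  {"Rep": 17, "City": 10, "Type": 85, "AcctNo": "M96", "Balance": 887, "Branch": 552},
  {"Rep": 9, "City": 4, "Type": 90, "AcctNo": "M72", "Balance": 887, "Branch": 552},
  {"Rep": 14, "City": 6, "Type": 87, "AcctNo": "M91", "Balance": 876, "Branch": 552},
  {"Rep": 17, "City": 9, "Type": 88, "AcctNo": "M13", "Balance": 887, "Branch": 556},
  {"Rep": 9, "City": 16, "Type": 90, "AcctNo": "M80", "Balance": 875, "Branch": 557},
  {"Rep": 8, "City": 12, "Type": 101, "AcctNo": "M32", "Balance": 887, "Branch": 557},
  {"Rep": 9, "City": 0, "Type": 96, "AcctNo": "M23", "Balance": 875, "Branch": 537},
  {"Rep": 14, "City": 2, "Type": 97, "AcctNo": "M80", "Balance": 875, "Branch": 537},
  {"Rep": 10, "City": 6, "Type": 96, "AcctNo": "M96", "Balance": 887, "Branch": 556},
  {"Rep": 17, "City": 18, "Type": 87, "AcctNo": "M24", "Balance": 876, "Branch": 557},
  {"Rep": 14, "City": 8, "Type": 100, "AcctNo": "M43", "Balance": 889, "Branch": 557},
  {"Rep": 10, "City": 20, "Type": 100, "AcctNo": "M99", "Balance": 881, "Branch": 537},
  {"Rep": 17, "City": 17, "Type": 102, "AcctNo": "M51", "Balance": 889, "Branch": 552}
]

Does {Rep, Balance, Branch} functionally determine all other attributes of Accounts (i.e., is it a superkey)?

Yes

All 16 rows have distinct {Rep, Balance, Branch} values, so {Rep, Balance, Branch} → (all attributes) holds and {Rep, Balance, Branch} is a superkey.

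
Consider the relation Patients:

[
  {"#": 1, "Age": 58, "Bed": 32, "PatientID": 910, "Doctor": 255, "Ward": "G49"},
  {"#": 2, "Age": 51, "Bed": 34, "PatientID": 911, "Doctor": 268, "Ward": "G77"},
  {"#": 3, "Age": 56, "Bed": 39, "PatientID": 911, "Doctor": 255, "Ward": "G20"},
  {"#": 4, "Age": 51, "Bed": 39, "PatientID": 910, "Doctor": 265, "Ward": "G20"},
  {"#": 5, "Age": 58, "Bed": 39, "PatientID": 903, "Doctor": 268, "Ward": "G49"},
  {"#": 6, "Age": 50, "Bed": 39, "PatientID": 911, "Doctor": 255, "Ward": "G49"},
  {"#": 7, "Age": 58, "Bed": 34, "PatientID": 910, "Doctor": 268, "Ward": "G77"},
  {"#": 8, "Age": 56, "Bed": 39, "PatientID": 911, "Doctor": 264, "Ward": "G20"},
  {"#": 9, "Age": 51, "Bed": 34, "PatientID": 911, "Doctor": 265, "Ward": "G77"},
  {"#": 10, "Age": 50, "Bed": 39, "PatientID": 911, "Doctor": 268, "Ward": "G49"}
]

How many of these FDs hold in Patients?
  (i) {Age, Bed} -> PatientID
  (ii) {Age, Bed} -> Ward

2

(i) {Age, Bed} -> PatientID: every LHS value maps to a single RHS value — holds.
(ii) {Age, Bed} -> Ward: every LHS value maps to a single RHS value — holds.
2 of the 2 dependencies hold.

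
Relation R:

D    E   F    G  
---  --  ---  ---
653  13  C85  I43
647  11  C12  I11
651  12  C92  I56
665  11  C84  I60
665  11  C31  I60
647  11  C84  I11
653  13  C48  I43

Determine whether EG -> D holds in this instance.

(E=13, G=I43): 2 rows → D = 653, 653 ✓
(E=11, G=I11): 2 rows → D = 647, 647 ✓
(E=12, G=I56): 1 row → D = 651 ✓
(E=11, G=I60): 2 rows → D = 665, 665 ✓
Every EG value is associated with a single D value, so EG -> D holds.

Yes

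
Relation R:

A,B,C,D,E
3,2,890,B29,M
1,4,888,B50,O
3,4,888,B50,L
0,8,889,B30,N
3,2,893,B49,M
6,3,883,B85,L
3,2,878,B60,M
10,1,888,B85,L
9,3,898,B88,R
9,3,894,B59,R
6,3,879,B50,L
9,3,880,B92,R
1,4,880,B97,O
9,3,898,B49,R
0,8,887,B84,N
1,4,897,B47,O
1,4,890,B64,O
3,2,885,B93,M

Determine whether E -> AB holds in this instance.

E=M: 4 rows → {A,B} = (3, 2), (3, 2), (3, 2), (3, 2) ✓
E=O: 4 rows → {A,B} = (1, 4), (1, 4), (1, 4), (1, 4) ✓
E=L: 4 rows → {A,B} takes values {(3, 4), (6, 3), (10, 1)} — violation
E=N: 2 rows → {A,B} = (0, 8), (0, 8) ✓
E=R: 4 rows → {A,B} = (9, 3), (9, 3), (9, 3), (9, 3) ✓
Two rows agree on E but differ on AB, so E -> AB does not hold.

No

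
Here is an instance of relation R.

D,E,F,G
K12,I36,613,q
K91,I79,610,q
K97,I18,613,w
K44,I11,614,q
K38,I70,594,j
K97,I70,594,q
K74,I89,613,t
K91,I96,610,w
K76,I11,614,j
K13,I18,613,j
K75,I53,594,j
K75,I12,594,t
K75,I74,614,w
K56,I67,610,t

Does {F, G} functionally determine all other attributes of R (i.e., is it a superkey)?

No

Two distinct rows share (F=594, G=j), so {F, G} does not determine every attribute — not a superkey.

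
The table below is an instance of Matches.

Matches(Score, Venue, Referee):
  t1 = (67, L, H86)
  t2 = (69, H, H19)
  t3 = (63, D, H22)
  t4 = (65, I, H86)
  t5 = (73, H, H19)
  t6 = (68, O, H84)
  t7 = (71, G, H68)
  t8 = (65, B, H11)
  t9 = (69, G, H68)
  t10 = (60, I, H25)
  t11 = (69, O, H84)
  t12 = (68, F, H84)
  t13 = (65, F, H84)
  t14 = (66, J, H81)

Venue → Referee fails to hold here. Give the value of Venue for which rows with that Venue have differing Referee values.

Venue=L: row 1 → Referee = H86 ✓
Venue=H: rows 2, 5 → Referee = H19, H19 ✓
Venue=D: row 3 → Referee = H22 ✓
Venue=I: rows 4, 10 → Referee takes values {H86, H25} — violation
Venue=O: rows 6, 11 → Referee = H84, H84 ✓
Venue=G: rows 7, 9 → Referee = H68, H68 ✓
Venue=B: row 8 → Referee = H11 ✓
Venue=F: rows 12, 13 → Referee = H84, H84 ✓
Venue=J: row 14 → Referee = H81 ✓
The only Venue value with inconsistent Referee is Venue=I.

I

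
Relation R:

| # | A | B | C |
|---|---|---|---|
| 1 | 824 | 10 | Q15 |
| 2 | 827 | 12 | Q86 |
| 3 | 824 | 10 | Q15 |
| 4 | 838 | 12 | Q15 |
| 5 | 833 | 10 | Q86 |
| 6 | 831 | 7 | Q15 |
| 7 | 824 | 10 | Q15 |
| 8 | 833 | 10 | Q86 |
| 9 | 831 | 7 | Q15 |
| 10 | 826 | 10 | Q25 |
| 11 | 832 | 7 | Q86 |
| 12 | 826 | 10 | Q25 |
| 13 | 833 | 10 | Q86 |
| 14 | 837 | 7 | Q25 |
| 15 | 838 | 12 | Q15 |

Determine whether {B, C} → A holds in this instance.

Yes

(B=10, C=Q15): rows 1, 3, 7 → A = 824, 824, 824 ✓
(B=12, C=Q86): row 2 → A = 827 ✓
(B=12, C=Q15): rows 4, 15 → A = 838, 838 ✓
(B=10, C=Q86): rows 5, 8, 13 → A = 833, 833, 833 ✓
(B=7, C=Q15): rows 6, 9 → A = 831, 831 ✓
(B=10, C=Q25): rows 10, 12 → A = 826, 826 ✓
(B=7, C=Q86): row 11 → A = 832 ✓
(B=7, C=Q25): row 14 → A = 837 ✓
Every {B, C} value is associated with a single A value, so {B, C} → A holds.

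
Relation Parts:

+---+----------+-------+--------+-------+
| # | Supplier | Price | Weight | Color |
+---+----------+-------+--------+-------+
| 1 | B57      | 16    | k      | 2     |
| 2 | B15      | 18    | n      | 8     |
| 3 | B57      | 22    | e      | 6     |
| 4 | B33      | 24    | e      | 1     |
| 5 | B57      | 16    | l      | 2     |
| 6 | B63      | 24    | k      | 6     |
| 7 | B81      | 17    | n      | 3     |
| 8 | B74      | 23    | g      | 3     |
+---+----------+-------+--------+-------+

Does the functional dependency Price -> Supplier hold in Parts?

Price=16: rows 1, 5 → Supplier = B57, B57 ✓
Price=18: row 2 → Supplier = B15 ✓
Price=22: row 3 → Supplier = B57 ✓
Price=24: rows 4, 6 → Supplier takes values {B33, B63} — violation
Price=17: row 7 → Supplier = B81 ✓
Price=23: row 8 → Supplier = B74 ✓
Two rows agree on Price but differ on Supplier, so Price -> Supplier does not hold.

No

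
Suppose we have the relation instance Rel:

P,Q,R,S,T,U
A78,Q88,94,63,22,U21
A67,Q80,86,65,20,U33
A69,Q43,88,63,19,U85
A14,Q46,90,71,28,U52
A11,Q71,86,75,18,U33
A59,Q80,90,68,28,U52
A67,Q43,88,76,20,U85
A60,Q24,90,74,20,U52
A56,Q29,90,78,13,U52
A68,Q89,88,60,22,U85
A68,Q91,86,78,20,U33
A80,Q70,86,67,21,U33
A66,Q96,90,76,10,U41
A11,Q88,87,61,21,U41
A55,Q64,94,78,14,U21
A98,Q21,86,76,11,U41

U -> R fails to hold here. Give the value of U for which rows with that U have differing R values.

U41

U=U21: 2 rows → R = 94, 94 ✓
U=U33: 4 rows → R = 86, 86, 86, 86 ✓
U=U85: 3 rows → R = 88, 88, 88 ✓
U=U52: 4 rows → R = 90, 90, 90, 90 ✓
U=U41: 3 rows → R takes values {90, 87, 86} — violation
The only U value with inconsistent R is U=U41.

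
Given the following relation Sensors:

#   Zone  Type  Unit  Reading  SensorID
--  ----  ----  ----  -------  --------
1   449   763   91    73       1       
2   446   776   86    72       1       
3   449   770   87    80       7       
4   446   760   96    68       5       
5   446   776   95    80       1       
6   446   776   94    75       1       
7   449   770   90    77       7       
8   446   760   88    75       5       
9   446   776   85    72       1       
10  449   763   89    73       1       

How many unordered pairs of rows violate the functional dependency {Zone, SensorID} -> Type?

(Zone=449, SensorID=1): all 2 rows agree on Type — 0 pairs.
(Zone=446, SensorID=1): all 4 rows agree on Type — 0 pairs.
(Zone=449, SensorID=7): all 2 rows agree on Type — 0 pairs.
(Zone=446, SensorID=5): all 2 rows agree on Type — 0 pairs.

0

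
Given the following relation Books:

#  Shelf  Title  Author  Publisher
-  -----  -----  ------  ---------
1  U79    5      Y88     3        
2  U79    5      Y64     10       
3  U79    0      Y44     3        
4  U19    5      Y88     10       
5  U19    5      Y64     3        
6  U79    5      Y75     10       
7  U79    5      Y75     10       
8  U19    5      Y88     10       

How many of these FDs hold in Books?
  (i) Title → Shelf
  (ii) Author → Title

1

(i) Title → Shelf: Title=5: rows 1, 2, 4, 5, 6, 7, 8 → Shelf takes values {U79, U19} — violation — fails.
(ii) Author → Title: every LHS value maps to a single RHS value — holds.
1 of the 2 dependencies holds.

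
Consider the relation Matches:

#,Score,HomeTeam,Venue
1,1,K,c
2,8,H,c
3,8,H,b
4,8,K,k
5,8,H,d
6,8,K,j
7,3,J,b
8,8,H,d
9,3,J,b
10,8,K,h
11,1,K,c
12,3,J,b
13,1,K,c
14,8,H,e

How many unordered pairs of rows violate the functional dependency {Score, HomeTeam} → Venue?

(Score=1, HomeTeam=K): all 3 rows agree on Venue — 0 pairs.
(Score=8, HomeTeam=H): violating pairs (2,3), (2,5), (2,8), (2,14), (3,5), (3,8), (3,14), (5,14), (8,14) — 9 pairs.
(Score=8, HomeTeam=K): violating pairs (4,6), (4,10), (6,10) — 3 pairs.
(Score=3, HomeTeam=J): all 3 rows agree on Venue — 0 pairs.

12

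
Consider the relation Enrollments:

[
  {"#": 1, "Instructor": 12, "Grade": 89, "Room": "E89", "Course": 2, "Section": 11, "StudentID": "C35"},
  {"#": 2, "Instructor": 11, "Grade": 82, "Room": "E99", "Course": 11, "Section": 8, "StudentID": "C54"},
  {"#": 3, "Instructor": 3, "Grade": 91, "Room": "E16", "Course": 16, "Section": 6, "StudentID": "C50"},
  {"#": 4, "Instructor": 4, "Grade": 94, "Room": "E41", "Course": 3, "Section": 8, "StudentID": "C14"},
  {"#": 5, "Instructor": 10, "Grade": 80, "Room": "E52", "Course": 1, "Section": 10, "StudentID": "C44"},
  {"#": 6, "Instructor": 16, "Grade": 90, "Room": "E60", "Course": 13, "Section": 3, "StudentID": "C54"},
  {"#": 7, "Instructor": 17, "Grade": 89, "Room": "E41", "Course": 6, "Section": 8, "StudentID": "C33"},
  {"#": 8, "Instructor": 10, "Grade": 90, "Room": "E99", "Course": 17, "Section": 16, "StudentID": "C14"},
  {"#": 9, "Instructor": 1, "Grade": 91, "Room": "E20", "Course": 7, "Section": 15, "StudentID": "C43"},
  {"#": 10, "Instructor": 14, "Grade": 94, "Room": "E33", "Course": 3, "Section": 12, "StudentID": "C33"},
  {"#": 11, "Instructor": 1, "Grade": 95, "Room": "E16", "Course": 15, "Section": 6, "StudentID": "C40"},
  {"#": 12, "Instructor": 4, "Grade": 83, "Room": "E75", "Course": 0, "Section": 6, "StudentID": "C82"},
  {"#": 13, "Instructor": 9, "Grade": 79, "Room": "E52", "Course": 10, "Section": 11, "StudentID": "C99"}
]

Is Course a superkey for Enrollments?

Rows 4 and 10 have the same Course value Course=3 but are distinct tuples, so Course does not determine every attribute — not a superkey.

No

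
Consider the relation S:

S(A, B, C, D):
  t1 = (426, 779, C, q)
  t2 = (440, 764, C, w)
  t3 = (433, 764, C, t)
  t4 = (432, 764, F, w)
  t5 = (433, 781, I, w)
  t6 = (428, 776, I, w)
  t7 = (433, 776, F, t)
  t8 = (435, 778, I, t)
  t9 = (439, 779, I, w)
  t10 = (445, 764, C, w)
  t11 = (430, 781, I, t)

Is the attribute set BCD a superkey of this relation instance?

Rows 2 and 10 have the same BCD value (B=764, C=C, D=w) but are distinct tuples, so BCD does not determine every attribute — not a superkey.

No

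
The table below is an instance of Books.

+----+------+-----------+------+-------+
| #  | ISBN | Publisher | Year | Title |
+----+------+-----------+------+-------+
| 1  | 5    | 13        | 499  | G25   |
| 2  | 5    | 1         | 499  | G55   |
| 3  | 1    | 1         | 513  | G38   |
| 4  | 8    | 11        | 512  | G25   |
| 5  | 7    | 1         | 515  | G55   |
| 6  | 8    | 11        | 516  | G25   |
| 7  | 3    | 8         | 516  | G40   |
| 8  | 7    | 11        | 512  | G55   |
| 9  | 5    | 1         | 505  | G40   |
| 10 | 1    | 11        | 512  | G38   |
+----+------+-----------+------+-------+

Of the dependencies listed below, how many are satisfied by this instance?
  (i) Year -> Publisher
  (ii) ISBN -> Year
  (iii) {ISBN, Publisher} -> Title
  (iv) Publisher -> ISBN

(i) Year -> Publisher: Year=499: rows 1, 2 → Publisher takes values {13, 1} — violation; Year=516: rows 6, 7 → Publisher takes values {11, 8} — violation — fails.
(ii) ISBN -> Year: ISBN=5: rows 1, 2, 9 → Year takes values {499, 505} — violation; ISBN=1: rows 3, 10 → Year takes values {513, 512} — violation; ISBN=8: rows 4, 6 → Year takes values {512, 516} — violation; ISBN=7: rows 5, 8 → Year takes values {515, 512} — violation — fails.
(iii) {ISBN, Publisher} -> Title: (ISBN=5, Publisher=1): rows 2, 9 → Title takes values {G55, G40} — violation — fails.
(iv) Publisher -> ISBN: Publisher=1: rows 2, 3, 5, 9 → ISBN takes values {5, 1, 7} — violation; Publisher=11: rows 4, 6, 8, 10 → ISBN takes values {8, 7, 1} — violation — fails.
None of the 4 dependencies hold.

0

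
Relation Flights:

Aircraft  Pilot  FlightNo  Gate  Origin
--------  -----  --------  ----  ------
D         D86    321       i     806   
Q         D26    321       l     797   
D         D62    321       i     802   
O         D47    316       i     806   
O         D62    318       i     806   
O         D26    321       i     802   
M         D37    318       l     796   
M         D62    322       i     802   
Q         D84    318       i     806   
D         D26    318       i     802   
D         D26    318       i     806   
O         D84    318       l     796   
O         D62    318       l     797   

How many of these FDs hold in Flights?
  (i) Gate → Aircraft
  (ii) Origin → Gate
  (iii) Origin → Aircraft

1

(i) Gate → Aircraft: Gate=i: 9 rows → Aircraft takes values {D, O, M, Q} — violation; Gate=l: 4 rows → Aircraft takes values {Q, M, O} — violation — fails.
(ii) Origin → Gate: every LHS value maps to a single RHS value — holds.
(iii) Origin → Aircraft: Origin=806: 5 rows → Aircraft takes values {D, O, Q} — violation; Origin=797: 2 rows → Aircraft takes values {Q, O} — violation; Origin=802: 4 rows → Aircraft takes values {D, O, M} — violation; Origin=796: 2 rows → Aircraft takes values {M, O} — violation — fails.
1 of the 3 dependencies holds.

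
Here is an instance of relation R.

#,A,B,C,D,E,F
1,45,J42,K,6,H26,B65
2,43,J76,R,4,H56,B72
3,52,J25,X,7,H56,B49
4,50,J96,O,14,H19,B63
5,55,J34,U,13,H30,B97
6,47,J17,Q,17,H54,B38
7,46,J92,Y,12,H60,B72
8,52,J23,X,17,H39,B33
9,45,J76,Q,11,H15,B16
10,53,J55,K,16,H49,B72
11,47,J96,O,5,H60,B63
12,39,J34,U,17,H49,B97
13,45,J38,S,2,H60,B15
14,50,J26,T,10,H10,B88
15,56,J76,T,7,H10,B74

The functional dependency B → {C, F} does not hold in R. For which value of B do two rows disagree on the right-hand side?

B=J42: row 1 → {C,F} = (K, B65) ✓
B=J76: rows 2, 9, 15 → {C,F} takes values {(R, B72), (Q, B16), (T, B74)} — violation
B=J25: row 3 → {C,F} = (X, B49) ✓
B=J96: rows 4, 11 → {C,F} = (O, B63), (O, B63) ✓
B=J34: rows 5, 12 → {C,F} = (U, B97), (U, B97) ✓
B=J17: row 6 → {C,F} = (Q, B38) ✓
B=J92: row 7 → {C,F} = (Y, B72) ✓
B=J23: row 8 → {C,F} = (X, B33) ✓
B=J55: row 10 → {C,F} = (K, B72) ✓
B=J38: row 13 → {C,F} = (S, B15) ✓
B=J26: row 14 → {C,F} = (T, B88) ✓
The only B value with inconsistent RHS is B=J76.

J76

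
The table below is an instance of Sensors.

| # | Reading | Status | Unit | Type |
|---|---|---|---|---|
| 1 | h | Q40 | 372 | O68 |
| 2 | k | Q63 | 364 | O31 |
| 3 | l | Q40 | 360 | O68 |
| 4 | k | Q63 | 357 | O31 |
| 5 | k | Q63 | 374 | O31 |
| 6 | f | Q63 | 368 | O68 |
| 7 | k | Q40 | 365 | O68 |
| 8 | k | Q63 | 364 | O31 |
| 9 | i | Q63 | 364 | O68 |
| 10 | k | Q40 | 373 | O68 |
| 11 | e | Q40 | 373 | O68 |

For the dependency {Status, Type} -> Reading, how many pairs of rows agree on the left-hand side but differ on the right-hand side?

10

(Status=Q40, Type=O68): violating pairs (1,3), (1,7), (1,10), (1,11), (3,7), (3,10), (3,11), (7,11), (10,11) — 9 pairs.
(Status=Q63, Type=O31): all 4 rows agree on Reading — 0 pairs.
(Status=Q63, Type=O68): violating pairs (6,9) — 1 pair.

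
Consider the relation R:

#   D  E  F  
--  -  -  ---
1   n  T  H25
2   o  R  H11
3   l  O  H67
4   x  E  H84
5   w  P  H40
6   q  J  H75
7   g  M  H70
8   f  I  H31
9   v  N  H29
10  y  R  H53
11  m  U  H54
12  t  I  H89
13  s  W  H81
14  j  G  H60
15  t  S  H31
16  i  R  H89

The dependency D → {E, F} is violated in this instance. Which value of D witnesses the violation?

D=n: row 1 → {E,F} = (T, H25) ✓
D=o: row 2 → {E,F} = (R, H11) ✓
D=l: row 3 → {E,F} = (O, H67) ✓
D=x: row 4 → {E,F} = (E, H84) ✓
D=w: row 5 → {E,F} = (P, H40) ✓
D=q: row 6 → {E,F} = (J, H75) ✓
D=g: row 7 → {E,F} = (M, H70) ✓
D=f: row 8 → {E,F} = (I, H31) ✓
D=v: row 9 → {E,F} = (N, H29) ✓
D=y: row 10 → {E,F} = (R, H53) ✓
D=m: row 11 → {E,F} = (U, H54) ✓
D=t: rows 12, 15 → {E,F} takes values {(I, H89), (S, H31)} — violation
D=s: row 13 → {E,F} = (W, H81) ✓
D=j: row 14 → {E,F} = (G, H60) ✓
D=i: row 16 → {E,F} = (R, H89) ✓
The only D value with inconsistent RHS is D=t.

t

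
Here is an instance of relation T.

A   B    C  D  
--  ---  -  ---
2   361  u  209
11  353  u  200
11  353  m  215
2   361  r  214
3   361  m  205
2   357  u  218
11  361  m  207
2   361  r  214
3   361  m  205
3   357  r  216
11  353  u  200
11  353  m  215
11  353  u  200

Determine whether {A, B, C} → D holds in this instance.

(A=2, B=361, C=u): 1 row → D = 209 ✓
(A=11, B=353, C=u): 3 rows → D = 200, 200, 200 ✓
(A=11, B=353, C=m): 2 rows → D = 215, 215 ✓
(A=2, B=361, C=r): 2 rows → D = 214, 214 ✓
(A=3, B=361, C=m): 2 rows → D = 205, 205 ✓
(A=2, B=357, C=u): 1 row → D = 218 ✓
(A=11, B=361, C=m): 1 row → D = 207 ✓
(A=3, B=357, C=r): 1 row → D = 216 ✓
Every {A, B, C} value is associated with a single D value, so {A, B, C} → D holds.

Yes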